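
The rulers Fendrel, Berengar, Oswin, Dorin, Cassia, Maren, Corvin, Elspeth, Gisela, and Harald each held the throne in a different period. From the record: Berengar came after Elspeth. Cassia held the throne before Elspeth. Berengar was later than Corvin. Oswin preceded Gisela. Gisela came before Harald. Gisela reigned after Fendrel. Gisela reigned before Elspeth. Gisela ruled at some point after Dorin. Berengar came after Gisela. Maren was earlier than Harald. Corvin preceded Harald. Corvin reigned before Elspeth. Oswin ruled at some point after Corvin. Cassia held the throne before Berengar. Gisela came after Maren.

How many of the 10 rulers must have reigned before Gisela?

Directly stated before Gisela: Dorin, Fendrel, Maren, and Oswin.
Corvin reaches Gisela via Corvin → Oswin → Gisela.
That's Corvin, Dorin, Fendrel, Maren, and Oswin — 5 in all.

5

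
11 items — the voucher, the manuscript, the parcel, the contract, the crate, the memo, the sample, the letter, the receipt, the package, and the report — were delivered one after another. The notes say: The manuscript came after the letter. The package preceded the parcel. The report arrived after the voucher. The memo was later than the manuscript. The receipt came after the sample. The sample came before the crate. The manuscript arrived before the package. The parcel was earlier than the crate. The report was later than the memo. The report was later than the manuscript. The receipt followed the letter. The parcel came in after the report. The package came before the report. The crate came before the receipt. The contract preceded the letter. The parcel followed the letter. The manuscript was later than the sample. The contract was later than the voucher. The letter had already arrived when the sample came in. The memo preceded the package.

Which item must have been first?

The voucher has a chain of constraints placing it before every other item, so the voucher must be first.

the voucher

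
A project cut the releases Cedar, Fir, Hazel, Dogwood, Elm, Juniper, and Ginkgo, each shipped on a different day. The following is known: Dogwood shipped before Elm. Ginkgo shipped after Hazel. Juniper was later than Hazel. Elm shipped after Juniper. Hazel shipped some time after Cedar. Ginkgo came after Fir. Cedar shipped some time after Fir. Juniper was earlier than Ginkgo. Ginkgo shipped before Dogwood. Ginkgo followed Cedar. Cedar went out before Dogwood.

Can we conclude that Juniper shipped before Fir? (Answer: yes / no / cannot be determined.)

no

Tracing the constraints gives Fir → Cedar → Hazel → Juniper, so Fir must come before Juniper.
That means Juniper cannot be before Fir.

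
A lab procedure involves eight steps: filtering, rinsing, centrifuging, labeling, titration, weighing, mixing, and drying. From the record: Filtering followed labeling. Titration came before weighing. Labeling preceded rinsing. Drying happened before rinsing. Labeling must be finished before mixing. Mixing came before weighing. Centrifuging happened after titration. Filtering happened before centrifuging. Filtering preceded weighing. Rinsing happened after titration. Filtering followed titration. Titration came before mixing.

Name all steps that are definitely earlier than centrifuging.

filtering, labeling, titration

Directly stated before centrifuging: filtering and titration.
Labeling reaches centrifuging via labeling → filtering → centrifuging.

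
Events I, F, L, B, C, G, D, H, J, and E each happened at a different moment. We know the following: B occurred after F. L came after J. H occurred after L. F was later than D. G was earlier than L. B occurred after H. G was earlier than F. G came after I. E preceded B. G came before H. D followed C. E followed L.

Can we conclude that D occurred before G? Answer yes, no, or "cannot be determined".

cannot be determined

No chain of stated constraints runs from D to G, and none runs from G to D either.
So the relative order of D and G is not fixed by the given facts.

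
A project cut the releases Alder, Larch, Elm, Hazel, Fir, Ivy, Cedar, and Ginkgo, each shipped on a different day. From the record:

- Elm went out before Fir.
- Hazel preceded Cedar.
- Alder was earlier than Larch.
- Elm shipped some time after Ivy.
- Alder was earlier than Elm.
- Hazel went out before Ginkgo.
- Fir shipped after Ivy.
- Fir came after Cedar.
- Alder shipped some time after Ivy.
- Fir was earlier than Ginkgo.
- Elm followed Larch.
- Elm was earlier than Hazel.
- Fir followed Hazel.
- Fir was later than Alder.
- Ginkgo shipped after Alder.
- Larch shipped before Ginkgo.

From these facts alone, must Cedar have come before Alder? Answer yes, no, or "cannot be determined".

no

Tracing the constraints gives Alder → Elm → Hazel → Cedar, so Alder must come before Cedar.
That means Cedar cannot be before Alder.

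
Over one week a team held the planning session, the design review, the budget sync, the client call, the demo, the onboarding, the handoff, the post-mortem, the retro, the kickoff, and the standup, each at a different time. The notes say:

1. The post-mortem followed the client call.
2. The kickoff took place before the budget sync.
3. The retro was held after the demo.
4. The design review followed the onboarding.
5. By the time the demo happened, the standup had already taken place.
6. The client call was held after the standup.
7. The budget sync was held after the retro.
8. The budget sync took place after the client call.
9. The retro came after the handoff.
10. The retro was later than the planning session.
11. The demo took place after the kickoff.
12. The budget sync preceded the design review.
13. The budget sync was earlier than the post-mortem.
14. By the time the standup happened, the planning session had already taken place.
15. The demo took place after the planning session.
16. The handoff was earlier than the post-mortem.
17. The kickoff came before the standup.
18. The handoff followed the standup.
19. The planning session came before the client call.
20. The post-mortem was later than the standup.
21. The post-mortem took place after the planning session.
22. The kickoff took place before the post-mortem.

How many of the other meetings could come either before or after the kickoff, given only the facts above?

Forced after the kickoff: the budget sync, the client call, the demo, the design review, the handoff, the post-mortem, the retro, and the standup.
That leaves the onboarding and the planning session with no forced order relative to the kickoff — 2.

2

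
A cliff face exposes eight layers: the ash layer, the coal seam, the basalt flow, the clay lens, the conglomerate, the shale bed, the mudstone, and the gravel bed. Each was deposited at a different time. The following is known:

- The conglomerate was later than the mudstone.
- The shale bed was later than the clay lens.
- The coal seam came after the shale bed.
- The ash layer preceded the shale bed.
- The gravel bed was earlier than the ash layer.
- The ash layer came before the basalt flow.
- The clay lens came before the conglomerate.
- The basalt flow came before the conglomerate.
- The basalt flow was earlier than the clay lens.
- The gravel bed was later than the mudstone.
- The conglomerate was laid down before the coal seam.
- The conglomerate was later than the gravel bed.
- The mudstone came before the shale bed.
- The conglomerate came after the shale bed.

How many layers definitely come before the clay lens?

Directly stated before the clay lens: the basalt flow.
The ash layer reaches the clay lens via the ash layer → the basalt flow → the clay lens.
The gravel bed reaches the clay lens via the gravel bed → the ash layer → the basalt flow → the clay lens.
The mudstone reaches the clay lens via the mudstone → the gravel bed → the ash layer → the basalt flow → the clay lens.
No chain forces the shale bed (or any of the others) ahead of the clay lens.
That's the ash layer, the basalt flow, the gravel bed, and the mudstone — 4 in all.

4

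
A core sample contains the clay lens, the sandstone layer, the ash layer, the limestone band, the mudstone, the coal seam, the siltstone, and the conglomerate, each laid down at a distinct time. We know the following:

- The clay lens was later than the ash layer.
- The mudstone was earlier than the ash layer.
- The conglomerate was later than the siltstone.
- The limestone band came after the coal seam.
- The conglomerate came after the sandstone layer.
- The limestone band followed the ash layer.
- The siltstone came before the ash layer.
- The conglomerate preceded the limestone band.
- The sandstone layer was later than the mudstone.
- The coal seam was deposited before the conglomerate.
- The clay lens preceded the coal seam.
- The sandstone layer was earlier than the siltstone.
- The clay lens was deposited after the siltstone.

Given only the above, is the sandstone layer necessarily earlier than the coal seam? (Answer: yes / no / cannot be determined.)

yes

Chain the constraints: the sandstone layer → the siltstone → the clay lens → the coal seam. Each link is directly stated, so the sandstone layer comes before the coal seam.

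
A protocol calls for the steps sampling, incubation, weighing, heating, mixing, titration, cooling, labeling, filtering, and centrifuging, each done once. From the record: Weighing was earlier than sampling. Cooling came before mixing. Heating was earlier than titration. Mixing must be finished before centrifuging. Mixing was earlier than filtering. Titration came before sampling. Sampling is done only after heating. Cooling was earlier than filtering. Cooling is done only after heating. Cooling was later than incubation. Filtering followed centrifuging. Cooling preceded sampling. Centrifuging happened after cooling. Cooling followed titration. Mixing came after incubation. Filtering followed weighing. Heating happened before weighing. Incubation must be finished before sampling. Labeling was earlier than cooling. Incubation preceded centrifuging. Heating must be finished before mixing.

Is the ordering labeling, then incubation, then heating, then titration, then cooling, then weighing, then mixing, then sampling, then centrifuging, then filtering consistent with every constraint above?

yes

Check each stated constraint against the proposed order — e.g. incubation is ahead of sampling; incubation is ahead of centrifuging. Every pair is in the required order; nothing is violated.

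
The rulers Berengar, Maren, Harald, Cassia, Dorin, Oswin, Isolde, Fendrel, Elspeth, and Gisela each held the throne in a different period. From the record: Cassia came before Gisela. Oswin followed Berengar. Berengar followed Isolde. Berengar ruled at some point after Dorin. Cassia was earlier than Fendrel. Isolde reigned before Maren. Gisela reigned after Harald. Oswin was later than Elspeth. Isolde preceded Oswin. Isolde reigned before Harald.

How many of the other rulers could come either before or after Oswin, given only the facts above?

Forced before Oswin: Berengar, Dorin, Elspeth, and Isolde.
That leaves Cassia, Fendrel, Gisela, Harald, and Maren with no forced order relative to Oswin — 5.

5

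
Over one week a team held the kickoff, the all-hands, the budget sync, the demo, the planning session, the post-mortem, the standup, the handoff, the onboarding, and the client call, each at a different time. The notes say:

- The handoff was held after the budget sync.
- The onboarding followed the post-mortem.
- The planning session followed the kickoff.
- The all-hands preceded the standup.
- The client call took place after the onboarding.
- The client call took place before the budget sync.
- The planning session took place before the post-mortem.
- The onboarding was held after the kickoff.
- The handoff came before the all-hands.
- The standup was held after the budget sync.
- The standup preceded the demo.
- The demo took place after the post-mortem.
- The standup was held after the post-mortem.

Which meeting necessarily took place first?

the kickoff

The kickoff has a chain of constraints placing it before every other meeting, so the kickoff must be first.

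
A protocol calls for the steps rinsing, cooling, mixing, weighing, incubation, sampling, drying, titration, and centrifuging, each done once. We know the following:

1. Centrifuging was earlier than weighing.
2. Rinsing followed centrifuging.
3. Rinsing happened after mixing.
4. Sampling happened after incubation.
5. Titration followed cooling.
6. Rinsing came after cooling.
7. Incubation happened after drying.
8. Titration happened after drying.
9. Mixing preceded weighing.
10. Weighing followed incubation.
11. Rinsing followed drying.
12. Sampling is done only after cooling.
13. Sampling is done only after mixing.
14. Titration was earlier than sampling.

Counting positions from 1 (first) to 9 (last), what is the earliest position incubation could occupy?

Drying must come before incubation — 1 forced predecessor.
Nothing else is forced ahead of incubation, so its earliest slot is position 1 + 1 = 2.

2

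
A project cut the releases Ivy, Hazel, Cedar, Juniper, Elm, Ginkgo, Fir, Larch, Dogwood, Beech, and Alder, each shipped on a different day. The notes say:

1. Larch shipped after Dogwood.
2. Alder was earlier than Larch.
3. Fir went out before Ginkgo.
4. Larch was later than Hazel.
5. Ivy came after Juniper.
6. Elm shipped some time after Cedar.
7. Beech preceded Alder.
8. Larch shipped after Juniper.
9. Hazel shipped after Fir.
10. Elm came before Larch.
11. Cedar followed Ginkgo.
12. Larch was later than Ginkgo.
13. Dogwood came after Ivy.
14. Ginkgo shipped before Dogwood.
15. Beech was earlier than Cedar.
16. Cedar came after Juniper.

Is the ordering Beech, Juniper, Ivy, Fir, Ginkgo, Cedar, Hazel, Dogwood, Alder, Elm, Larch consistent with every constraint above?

yes

Check each stated constraint against the proposed order — e.g. Beech is ahead of Alder; Juniper is ahead of Larch. Every pair is in the required order; nothing is violated.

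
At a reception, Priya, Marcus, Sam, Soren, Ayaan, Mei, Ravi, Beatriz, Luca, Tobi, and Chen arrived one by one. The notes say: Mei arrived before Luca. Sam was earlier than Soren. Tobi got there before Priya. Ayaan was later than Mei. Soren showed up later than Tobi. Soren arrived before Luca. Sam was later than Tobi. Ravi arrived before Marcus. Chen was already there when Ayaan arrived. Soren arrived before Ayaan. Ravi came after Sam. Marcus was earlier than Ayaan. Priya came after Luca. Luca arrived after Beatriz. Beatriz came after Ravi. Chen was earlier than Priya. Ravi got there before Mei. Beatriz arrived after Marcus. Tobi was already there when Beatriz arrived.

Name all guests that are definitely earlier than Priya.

Beatriz, Chen, Luca, Marcus, Mei, Ravi, Sam, Soren, Tobi

Directly stated before Priya: Chen, Luca, and Tobi.
Beatriz reaches Priya via Beatriz → Luca → Priya.
Marcus reaches Priya via Marcus → Beatriz → Luca → Priya.
Mei reaches Priya via Mei → Luca → Priya.
Likewise Ravi, Sam, and Soren each reach Priya by chaining the stated constraints.
No chain forces Ayaan ahead of Priya.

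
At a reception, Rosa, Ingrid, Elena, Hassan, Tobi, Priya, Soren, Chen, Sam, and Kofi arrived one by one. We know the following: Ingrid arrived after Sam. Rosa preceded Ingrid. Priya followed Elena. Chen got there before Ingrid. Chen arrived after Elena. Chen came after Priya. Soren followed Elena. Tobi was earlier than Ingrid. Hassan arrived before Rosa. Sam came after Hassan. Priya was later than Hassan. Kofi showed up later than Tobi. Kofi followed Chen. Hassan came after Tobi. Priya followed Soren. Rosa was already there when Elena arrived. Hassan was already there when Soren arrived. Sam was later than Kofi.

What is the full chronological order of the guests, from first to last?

Tobi, Hassan, Rosa, Elena, Soren, Priya, Chen, Kofi, Sam, Ingrid

The constraints fix every adjacent pair, so only one ordering works:
Tobi → Hassan → Rosa → Elena → Soren → Priya → Chen → Kofi → Sam → Ingrid.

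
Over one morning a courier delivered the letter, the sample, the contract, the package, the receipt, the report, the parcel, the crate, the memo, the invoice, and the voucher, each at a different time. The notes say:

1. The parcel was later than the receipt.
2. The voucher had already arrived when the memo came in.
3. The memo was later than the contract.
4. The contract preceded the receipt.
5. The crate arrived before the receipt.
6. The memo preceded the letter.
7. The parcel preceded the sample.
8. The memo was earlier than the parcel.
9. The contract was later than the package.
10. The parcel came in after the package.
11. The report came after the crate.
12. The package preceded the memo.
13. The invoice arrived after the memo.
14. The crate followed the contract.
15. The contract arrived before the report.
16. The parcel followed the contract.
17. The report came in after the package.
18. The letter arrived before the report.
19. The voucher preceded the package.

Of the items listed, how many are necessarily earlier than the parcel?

6

Directly stated before the parcel: the contract, the memo, the package, and the receipt.
The crate reaches the parcel via the crate → the receipt → the parcel.
The voucher reaches the parcel via the voucher → the package → the parcel.
No chain forces the letter (or any of the others) ahead of the parcel.
That's the contract, the crate, the memo, the package, the receipt, and the voucher — 6 in all.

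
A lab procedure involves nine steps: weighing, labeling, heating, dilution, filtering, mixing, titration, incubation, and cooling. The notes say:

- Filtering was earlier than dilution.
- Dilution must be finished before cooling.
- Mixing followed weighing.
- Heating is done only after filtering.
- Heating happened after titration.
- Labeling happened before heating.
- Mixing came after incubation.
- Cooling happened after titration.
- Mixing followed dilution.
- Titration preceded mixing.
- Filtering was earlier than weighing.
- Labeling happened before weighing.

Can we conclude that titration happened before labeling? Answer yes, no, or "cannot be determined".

cannot be determined

No chain of stated constraints runs from titration to labeling, and none runs from labeling to titration either.
So the relative order of titration and labeling is not fixed by the given facts.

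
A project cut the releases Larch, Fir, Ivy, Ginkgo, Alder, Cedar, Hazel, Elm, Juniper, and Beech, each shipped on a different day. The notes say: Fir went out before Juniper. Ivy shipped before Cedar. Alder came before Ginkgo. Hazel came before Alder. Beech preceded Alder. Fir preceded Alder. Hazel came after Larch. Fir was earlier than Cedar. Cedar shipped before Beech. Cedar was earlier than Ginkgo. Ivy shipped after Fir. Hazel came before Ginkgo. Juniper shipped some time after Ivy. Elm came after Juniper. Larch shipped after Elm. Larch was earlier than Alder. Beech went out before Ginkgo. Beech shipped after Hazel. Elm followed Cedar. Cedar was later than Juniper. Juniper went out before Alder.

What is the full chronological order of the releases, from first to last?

Fir, Ivy, Juniper, Cedar, Elm, Larch, Hazel, Beech, Alder, Ginkgo

The constraints fix every adjacent pair, so only one ordering works:
Fir → Ivy → Juniper → Cedar → Elm → Larch → Hazel → Beech → Alder → Ginkgo.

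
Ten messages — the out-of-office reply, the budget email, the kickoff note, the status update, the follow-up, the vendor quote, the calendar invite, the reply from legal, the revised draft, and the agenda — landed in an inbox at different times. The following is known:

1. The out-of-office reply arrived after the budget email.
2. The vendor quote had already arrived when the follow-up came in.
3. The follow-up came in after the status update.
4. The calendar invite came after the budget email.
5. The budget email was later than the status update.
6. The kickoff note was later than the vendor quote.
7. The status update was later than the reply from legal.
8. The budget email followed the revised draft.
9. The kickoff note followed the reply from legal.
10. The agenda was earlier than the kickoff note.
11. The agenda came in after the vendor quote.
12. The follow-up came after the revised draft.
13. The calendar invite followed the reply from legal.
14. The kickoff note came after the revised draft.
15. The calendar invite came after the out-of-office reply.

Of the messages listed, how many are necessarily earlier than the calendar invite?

5

Directly stated before the calendar invite: the budget email, the out-of-office reply, and the reply from legal.
The revised draft reaches the calendar invite via the revised draft → the budget email → the calendar invite.
The status update reaches the calendar invite via the status update → the budget email → the calendar invite.
That's the budget email, the out-of-office reply, the reply from legal, the revised draft, and the status update — 5 in all.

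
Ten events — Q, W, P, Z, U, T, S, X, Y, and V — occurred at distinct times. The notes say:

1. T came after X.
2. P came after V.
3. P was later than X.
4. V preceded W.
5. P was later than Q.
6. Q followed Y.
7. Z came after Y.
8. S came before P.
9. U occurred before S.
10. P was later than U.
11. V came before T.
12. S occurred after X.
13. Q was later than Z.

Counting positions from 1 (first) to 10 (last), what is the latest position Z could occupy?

8

Z must come before P and Q — 2 events forced after it.
Everything else can be placed before Z in some valid order, so Z can sit as late as position 10 − 2 = 8.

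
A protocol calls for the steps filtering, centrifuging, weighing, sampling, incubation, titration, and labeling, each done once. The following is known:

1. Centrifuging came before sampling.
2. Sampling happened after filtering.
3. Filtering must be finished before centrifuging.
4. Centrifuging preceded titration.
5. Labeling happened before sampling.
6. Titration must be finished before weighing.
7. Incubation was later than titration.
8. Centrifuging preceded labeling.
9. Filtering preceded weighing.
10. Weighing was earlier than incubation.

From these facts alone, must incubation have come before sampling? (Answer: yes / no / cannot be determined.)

No chain of stated constraints runs from incubation to sampling, and none runs from sampling to incubation either.
So the relative order of incubation and sampling is not fixed by the given facts.

cannot be determined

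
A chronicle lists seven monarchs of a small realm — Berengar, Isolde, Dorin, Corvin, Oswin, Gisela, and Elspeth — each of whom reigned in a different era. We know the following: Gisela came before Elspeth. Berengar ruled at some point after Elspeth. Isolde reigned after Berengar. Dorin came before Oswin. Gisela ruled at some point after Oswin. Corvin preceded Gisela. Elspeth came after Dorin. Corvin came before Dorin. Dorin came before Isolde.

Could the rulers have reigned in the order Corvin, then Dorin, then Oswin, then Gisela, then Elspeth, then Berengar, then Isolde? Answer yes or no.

yes

Check each stated constraint against the proposed order — e.g. Dorin is ahead of Elspeth; Dorin is ahead of Isolde. Every pair is in the required order; nothing is violated.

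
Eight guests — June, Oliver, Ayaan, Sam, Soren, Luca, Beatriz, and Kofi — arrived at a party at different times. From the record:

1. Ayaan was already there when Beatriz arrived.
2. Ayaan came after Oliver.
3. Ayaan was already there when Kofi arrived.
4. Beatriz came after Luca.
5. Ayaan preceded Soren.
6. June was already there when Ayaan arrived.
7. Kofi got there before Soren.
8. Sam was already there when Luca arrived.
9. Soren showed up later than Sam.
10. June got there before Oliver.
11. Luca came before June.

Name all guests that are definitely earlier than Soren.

Ayaan, June, Kofi, Luca, Oliver, Sam

Directly stated before Soren: Ayaan, Kofi, and Sam.
June reaches Soren via June → Ayaan → Soren.
Luca reaches Soren via Luca → June → Ayaan → Soren.
Oliver reaches Soren via Oliver → Ayaan → Soren.
No chain forces Beatriz ahead of Soren.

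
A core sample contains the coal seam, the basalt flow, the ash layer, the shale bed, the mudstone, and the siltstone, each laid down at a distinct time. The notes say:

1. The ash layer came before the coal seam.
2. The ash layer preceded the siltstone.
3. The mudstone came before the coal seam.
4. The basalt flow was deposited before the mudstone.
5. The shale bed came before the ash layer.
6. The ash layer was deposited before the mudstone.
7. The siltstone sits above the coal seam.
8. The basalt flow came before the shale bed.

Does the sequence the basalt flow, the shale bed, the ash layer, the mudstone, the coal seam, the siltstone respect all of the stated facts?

yes

Check each stated constraint against the proposed order — e.g. the basalt flow is ahead of the mudstone; the ash layer is ahead of the siltstone. Every pair is in the required order; nothing is violated.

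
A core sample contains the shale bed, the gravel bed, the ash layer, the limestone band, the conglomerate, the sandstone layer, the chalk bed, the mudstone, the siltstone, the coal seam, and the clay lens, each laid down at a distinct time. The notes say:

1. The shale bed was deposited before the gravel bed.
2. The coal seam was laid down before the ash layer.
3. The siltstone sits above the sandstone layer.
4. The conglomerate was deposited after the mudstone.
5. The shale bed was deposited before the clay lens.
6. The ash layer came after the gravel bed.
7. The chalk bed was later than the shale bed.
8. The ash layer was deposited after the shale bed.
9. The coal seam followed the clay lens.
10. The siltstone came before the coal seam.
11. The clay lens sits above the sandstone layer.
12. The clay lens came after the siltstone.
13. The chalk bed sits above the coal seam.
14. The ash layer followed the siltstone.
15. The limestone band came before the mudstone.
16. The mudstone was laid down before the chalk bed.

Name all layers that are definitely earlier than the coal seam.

Directly stated before the coal seam: the clay lens and the siltstone.
The sandstone layer reaches the coal seam via the sandstone layer → the siltstone → the coal seam.
The shale bed reaches the coal seam via the shale bed → the clay lens → the coal seam.
No chain forces the limestone band (or any of the others) ahead of the coal seam.

the clay lens, the sandstone layer, the shale bed, the siltstone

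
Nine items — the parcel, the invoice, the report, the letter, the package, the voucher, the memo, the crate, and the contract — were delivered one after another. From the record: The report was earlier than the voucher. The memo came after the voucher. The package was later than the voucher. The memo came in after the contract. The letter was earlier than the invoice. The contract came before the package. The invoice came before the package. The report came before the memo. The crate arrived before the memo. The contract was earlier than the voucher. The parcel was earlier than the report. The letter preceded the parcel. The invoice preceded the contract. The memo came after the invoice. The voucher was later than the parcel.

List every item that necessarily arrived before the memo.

the contract, the crate, the invoice, the letter, the parcel, the report, the voucher

Directly stated before the memo: the contract, the crate, the invoice, the report, and the voucher.
The letter reaches the memo via the letter → the invoice → the memo.
The parcel reaches the memo via the parcel → the voucher → the memo.
No chain forces the package ahead of the memo.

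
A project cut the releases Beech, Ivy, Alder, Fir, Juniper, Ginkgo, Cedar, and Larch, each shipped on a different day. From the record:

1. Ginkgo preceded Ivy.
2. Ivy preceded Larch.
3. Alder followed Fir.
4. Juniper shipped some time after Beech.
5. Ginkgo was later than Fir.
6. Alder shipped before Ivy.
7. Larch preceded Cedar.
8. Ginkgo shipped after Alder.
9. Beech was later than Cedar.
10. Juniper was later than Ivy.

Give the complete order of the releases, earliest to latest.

The constraints fix every adjacent pair, so only one ordering works:
Fir → Alder → Ginkgo → Ivy → Larch → Cedar → Beech → Juniper.

Fir, Alder, Ginkgo, Ivy, Larch, Cedar, Beech, Juniper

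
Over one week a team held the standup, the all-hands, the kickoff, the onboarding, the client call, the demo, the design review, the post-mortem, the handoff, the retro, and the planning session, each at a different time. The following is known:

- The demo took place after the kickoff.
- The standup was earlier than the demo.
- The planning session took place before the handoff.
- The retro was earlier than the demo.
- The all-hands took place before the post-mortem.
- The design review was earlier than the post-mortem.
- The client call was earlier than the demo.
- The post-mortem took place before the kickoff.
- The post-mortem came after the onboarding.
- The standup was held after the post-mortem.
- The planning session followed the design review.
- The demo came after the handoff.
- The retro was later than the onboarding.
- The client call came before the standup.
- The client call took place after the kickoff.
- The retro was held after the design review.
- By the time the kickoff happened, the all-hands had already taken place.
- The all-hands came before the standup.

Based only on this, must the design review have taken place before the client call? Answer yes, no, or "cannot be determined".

Chain the constraints: the design review → the post-mortem → the kickoff → the client call. Each link is directly stated, so the design review comes before the client call.

yes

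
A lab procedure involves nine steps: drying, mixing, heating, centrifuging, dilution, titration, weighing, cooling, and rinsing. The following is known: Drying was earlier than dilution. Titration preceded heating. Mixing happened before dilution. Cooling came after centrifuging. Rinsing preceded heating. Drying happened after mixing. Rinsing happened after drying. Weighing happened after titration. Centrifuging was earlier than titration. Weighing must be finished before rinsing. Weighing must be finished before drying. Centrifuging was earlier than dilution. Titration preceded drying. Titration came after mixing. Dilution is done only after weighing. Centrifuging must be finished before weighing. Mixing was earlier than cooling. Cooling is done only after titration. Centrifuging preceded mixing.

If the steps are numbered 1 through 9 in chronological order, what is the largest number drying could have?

Drying must come before dilution, heating, and rinsing — 3 steps forced after it.
Everything else can be placed before drying in some valid order, so drying can sit as late as position 9 − 3 = 6.

6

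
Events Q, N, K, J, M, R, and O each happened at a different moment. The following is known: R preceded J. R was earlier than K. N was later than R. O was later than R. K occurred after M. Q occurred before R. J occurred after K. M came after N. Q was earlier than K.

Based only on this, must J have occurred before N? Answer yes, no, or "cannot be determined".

Tracing the constraints gives N → M → K → J, so N must come before J.
That means J cannot be before N.

no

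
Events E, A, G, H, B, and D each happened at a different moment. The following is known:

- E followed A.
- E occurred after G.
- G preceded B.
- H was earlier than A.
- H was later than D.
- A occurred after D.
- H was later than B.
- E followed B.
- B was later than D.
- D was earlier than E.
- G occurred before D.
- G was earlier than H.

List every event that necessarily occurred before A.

B, D, G, H

Directly stated before A: D and H.
B reaches A via B → H → A.
G reaches A via G → H → A.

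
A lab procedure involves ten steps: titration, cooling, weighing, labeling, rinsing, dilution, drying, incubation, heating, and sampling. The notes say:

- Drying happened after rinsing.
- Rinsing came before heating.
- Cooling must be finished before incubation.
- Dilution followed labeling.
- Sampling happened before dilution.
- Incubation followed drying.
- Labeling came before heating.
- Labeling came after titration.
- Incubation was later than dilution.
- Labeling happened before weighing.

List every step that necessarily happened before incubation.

Directly stated before incubation: cooling, dilution, and drying.
Labeling reaches incubation via labeling → dilution → incubation.
Rinsing reaches incubation via rinsing → drying → incubation.
Sampling reaches incubation via sampling → dilution → incubation.
Likewise titration reaches incubation by chaining the stated constraints.
No chain forces weighing (or any of the others) ahead of incubation.

cooling, dilution, drying, labeling, rinsing, sampling, titration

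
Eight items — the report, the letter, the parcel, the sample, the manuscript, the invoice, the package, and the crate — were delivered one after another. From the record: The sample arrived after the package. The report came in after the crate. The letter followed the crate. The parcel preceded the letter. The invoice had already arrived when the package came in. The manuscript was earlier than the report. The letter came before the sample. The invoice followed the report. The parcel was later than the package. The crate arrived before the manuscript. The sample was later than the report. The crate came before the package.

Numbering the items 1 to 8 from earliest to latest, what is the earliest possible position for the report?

The crate and the manuscript must both come before the report — 2 forced predecessors.
Nothing else is forced ahead of the report, so its earliest slot is position 2 + 1 = 3.

3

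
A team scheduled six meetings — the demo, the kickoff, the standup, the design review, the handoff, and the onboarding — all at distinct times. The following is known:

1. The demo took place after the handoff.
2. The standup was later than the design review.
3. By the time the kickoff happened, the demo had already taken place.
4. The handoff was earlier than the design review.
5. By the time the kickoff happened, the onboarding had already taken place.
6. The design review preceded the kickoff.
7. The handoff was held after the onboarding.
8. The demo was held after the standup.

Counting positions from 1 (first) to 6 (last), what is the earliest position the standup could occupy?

The design review, the handoff, and the onboarding must all come before the standup — 3 forced predecessors.
Nothing else is forced ahead of the standup, so its earliest slot is position 3 + 1 = 4.

4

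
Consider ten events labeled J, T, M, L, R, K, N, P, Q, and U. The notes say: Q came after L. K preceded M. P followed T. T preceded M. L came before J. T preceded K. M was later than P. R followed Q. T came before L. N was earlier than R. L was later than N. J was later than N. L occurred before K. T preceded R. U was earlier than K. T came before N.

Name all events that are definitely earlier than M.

K, L, N, P, T, U

Directly stated before M: K, P, and T.
L reaches M via L → K → M.
N reaches M via N → L → K → M.
U reaches M via U → K → M.
No chain forces R (or any of the others) ahead of M.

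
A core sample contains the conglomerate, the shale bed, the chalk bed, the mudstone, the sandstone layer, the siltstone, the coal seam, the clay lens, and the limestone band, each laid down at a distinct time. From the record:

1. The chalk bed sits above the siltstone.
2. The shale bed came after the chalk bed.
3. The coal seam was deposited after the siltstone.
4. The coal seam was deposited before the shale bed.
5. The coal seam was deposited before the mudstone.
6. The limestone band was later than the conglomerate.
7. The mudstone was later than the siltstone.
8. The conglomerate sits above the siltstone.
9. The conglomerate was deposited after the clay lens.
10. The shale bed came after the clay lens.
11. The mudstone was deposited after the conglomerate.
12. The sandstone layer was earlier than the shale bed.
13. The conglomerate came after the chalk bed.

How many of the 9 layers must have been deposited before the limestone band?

Directly stated before the limestone band: the conglomerate.
The chalk bed reaches the limestone band via the chalk bed → the conglomerate → the limestone band.
The clay lens reaches the limestone band via the clay lens → the conglomerate → the limestone band.
The siltstone reaches the limestone band via the siltstone → the conglomerate → the limestone band.
No chain forces the shale bed (or any of the others) ahead of the limestone band.
That's the chalk bed, the clay lens, the conglomerate, and the siltstone — 4 in all.

4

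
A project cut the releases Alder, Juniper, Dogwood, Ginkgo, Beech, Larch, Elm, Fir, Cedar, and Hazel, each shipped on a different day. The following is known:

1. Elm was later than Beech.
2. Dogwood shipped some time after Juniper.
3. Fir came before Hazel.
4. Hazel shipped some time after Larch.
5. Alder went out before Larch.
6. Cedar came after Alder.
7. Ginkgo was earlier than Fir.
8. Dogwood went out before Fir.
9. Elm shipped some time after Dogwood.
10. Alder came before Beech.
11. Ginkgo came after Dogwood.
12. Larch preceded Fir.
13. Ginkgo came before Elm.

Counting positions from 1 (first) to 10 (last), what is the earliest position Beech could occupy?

Alder must come before Beech — 1 forced predecessor.
Nothing else is forced ahead of Beech, so its earliest slot is position 1 + 1 = 2.

2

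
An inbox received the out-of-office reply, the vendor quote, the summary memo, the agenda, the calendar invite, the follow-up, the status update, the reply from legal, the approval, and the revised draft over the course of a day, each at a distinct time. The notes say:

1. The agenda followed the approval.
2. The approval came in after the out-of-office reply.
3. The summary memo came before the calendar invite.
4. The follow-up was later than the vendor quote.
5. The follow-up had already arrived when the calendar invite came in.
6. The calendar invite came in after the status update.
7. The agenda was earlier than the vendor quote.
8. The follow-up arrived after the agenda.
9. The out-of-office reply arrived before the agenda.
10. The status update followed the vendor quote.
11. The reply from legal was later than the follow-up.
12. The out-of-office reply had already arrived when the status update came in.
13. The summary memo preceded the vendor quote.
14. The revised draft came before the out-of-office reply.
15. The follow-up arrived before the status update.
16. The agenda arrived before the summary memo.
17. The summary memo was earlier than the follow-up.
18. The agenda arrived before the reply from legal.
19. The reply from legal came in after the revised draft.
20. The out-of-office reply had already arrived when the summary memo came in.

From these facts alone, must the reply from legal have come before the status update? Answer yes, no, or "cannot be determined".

No chain of stated constraints runs from the reply from legal to the status update, and none runs from the status update to the reply from legal either.
So the relative order of the reply from legal and the status update is not fixed by the given facts.

cannot be determined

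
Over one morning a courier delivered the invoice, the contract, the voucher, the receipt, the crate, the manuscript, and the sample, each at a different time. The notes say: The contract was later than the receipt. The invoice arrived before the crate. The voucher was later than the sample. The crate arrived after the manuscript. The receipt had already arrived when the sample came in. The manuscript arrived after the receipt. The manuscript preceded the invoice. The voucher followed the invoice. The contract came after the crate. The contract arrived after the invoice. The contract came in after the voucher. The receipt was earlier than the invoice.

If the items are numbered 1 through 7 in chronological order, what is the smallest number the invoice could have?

The manuscript and the receipt must both come before the invoice — 2 forced predecessors.
Nothing else is forced ahead of the invoice, so its earliest slot is position 2 + 1 = 3.

3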